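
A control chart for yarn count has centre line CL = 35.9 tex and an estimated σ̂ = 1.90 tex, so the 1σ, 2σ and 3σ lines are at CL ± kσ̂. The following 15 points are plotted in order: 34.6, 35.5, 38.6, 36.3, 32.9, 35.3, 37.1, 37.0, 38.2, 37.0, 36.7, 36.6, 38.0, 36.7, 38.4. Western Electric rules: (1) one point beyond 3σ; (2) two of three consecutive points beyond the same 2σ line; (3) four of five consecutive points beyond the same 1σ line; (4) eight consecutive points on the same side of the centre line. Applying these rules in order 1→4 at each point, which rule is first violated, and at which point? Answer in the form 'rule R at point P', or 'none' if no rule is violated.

rule 4 at point 14

Zone of each point (C = within 1σ̂, B = 1σ̂–2σ̂, A = 2σ̂–3σ̂, * = beyond 3σ̂; sign = side of CL): 1:-C, 2:-C, 3:+B, 4:+C, 5:-B, 6:-C, 7:+C, 8:+C, 9:+B, 10:+C, 11:+C, 12:+C, 13:+B, 14:+C, 15:+B
Rule 4 (eight consecutive points on the same side of the centre line) is satisfied at point 14.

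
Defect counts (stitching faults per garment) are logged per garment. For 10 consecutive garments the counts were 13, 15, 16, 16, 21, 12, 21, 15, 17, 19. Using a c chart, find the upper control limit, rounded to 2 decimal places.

c̄ = (13 + 15 + 16 + 16 + 21 + 12 + 21 + 15 + 17 + 19) / 10 = 165 / 10 = 16.5000
UCL = c̄ + 3√c̄ = 16.5000 + 3 × √16.5000 = 16.5000 + 3 × 4.0620 = 28.6861

28.69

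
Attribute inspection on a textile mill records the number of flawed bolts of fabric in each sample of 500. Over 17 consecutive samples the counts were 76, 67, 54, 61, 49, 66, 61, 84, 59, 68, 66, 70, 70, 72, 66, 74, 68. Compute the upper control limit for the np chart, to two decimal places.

89.31

p̄ = Σdᵢ / (k·n) = 1131 / (17 × 500) = 0.13306
UCL = np̄ + 3·√(np̄(1−p̄)) = 66.5294 + 3 × √(66.5294×0.86694) = 66.5294 + 3 × 7.5945 = 89.3130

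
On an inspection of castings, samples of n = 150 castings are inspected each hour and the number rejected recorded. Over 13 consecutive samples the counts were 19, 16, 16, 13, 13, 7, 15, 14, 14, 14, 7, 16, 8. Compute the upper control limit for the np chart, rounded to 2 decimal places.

23.65

p̄ = Σdᵢ / (k·n) = 172 / (13 × 150) = 0.08821
UCL = np̄ + 3·√(np̄(1−p̄)) = 13.2308 + 3 × √(13.2308×0.91179) = 13.2308 + 3 × 3.4733 = 23.6506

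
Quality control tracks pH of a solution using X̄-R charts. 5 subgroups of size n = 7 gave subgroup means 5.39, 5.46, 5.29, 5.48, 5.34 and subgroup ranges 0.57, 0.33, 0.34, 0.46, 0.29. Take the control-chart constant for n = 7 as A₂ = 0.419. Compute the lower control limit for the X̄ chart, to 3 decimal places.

5.225

X̄̄ = (5.39 + 5.46 + 5.29 + 5.48 + 5.34) / 5 = 26.9600 / 5 = 5.3920
R̄ = (0.57 + 0.33 + 0.34 + 0.46 + 0.29) / 5 = 1.9900 / 5 = 0.3980
LCL = X̄̄ − A₂·R̄ = 5.3920 − 0.419 × 0.3980 = 5.2252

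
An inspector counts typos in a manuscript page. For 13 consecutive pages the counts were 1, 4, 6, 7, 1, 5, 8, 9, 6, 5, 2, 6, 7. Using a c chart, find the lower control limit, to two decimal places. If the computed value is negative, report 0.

0.00

c̄ = (1 + 4 + 6 + 7 + 1 + 5 + 8 + 9 + 6 + 5 + 2 + 6 + 7) / 13 = 67 / 13 = 5.1538
LCL = c̄ − 3√c̄ = 5.1538 − 3 × 2.2702 = -1.6568 → 0 (cannot be negative)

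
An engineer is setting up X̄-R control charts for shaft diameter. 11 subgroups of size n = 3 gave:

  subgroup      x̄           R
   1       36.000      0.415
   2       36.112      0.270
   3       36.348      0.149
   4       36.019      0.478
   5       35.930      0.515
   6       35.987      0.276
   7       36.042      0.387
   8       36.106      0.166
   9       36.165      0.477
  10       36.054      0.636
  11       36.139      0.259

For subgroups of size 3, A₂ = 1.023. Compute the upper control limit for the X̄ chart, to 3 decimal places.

36.457

X̄̄ = (36.000 + 36.112 + 36.348 + 36.019 + 35.930 + 35.987 + 36.042 + 36.106 + 36.165 + 36.054 + 36.139) / 11 = 396.9020 / 11 = 36.0820
R̄ = (0.415 + 0.270 + 0.149 + 0.478 + 0.515 + 0.276 + 0.387 + 0.166 + 0.477 + 0.636 + 0.259) / 11 = 4.0280 / 11 = 0.3662
UCL = X̄̄ + A₂·R̄ = 36.0820 + 1.023 × 0.3662 = 36.4566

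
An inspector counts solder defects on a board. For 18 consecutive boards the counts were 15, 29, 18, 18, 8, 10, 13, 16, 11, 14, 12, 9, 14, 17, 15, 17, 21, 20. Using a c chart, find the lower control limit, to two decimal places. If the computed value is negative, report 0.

c̄ = (15 + 29 + 18 + 18 + 8 + 10 + 13 + 16 + 11 + 14 + 12 + 9 + 14 + 17 + 15 + 17 + 21 + 20) / 18 = 277 / 18 = 15.3889
LCL = c̄ − 3√c̄ = 15.3889 − 3 × 3.9229 = 3.6203

3.62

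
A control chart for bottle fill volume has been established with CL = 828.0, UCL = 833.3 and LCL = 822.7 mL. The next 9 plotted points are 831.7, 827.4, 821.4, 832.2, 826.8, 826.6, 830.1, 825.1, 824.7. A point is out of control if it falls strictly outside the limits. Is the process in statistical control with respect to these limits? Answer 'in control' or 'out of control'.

Compare each point to [822.7, 833.3]: sample 3 = 821.4 < LCL.

out of control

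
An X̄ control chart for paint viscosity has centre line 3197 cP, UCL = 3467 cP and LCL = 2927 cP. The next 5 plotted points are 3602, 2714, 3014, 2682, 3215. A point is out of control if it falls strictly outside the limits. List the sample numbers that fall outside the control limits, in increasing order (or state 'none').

1, 2, 4

Compare each point to [2927, 3467]: sample 1 = 3602 > UCL; sample 2 = 2714 < LCL; sample 4 = 2682 < LCL.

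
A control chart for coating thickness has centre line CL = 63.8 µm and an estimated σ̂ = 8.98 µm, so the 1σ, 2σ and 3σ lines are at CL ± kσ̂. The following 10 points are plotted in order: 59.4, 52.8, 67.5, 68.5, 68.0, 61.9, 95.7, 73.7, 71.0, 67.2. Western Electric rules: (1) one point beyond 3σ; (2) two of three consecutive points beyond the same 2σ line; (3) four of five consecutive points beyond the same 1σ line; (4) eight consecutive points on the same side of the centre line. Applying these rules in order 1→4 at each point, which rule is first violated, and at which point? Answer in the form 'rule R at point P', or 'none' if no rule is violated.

rule 1 at point 7

Zone of each point (C = within 1σ̂, B = 1σ̂–2σ̂, A = 2σ̂–3σ̂, * = beyond 3σ̂; sign = side of CL): 1:-C, 2:-B, 3:+C, 4:+C, 5:+C, 6:-C, 7:+*, 8:+B, 9:+C, 10:+C
Rule 1 (one point beyond the 3σ limits) is satisfied at point 7.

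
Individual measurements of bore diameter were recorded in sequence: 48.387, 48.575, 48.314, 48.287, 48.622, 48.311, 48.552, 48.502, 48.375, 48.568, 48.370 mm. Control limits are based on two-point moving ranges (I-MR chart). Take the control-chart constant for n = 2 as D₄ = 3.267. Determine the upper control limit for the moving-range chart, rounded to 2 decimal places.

0.63

Moving ranges: 0.188, 0.261, 0.027, 0.335, 0.311, 0.241, 0.050, 0.127, 0.193, 0.198; M̄R̄ = 1.9310 / 10 = 0.1931
UCL_MR = D₄·M̄R̄ = 3.267 × 0.1931 = 0.6309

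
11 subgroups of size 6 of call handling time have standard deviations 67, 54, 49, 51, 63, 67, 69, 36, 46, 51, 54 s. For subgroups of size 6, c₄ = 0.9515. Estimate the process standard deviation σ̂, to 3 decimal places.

s̄ = (67 + 54 + 49 + 51 + 63 + 67 + 69 + 36 + 46 + 51 + 54) / 11 = 55.1818
σ̂ = s̄ / c₄ = 55.1818 / 0.9515 = 57.9946

57.995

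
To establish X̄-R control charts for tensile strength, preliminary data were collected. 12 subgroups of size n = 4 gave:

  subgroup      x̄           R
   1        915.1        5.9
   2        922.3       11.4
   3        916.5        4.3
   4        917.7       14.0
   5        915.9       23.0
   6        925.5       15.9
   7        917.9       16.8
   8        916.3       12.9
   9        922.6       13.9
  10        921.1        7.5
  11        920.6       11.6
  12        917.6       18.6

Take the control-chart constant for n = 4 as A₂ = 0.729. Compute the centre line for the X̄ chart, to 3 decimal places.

X̄̄ = (915.1 + 922.3 + 916.5 + 917.7 + 915.9 + 925.5 + 917.9 + 916.3 + 922.6 + 921.1 + 920.6 + 917.6) / 12 = 11029.1000 / 12 = 919.0917
CL = X̄̄ = 919.0917

919.092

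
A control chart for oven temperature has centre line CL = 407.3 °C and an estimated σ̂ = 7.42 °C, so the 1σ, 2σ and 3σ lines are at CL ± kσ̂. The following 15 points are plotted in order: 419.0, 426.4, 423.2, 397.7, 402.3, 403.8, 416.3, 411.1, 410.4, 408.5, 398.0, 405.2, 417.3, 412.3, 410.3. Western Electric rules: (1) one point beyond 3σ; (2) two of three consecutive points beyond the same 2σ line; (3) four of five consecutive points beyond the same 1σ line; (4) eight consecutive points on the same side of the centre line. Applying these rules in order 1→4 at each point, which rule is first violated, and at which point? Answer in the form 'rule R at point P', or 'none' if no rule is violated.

Zone of each point (C = within 1σ̂, B = 1σ̂–2σ̂, A = 2σ̂–3σ̂, * = beyond 3σ̂; sign = side of CL): 1:+B, 2:+A, 3:+A, 4:-B, 5:-C, 6:-C, 7:+B, 8:+C, 9:+C, 10:+C, 11:-B, 12:-C, 13:+B, 14:+C, 15:+C
Rule 2 (two of three consecutive points beyond the same 2σ limit) is satisfied at point 3.

rule 2 at point 3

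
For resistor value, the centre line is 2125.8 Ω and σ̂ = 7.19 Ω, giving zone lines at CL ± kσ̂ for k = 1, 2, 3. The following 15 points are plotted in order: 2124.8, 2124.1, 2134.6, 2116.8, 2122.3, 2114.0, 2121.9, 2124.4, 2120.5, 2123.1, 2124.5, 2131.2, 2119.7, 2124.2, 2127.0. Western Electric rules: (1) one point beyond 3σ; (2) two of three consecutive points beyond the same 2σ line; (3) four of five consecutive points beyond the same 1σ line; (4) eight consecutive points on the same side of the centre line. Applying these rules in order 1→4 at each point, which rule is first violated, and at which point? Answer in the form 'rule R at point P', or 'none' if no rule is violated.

Zone of each point (C = within 1σ̂, B = 1σ̂–2σ̂, A = 2σ̂–3σ̂, * = beyond 3σ̂; sign = side of CL): 1:-C, 2:-C, 3:+B, 4:-B, 5:-C, 6:-B, 7:-C, 8:-C, 9:-C, 10:-C, 11:-C, 12:+C, 13:-C, 14:-C, 15:+C
Rule 4 (eight consecutive points on the same side of the centre line) is satisfied at point 11.

rule 4 at point 11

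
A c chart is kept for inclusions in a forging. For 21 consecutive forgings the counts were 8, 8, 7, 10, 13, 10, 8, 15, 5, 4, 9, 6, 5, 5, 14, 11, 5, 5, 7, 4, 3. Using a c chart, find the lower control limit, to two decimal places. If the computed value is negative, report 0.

0.00

c̄ = (8 + 8 + 7 + 10 + 13 + 10 + 8 + 15 + 5 + 4 + 9 + 6 + 5 + 5 + 14 + 11 + 5 + 5 + 7 + 4 + 3) / 21 = 162 / 21 = 7.7143
LCL = c̄ − 3√c̄ = 7.7143 − 3 × 2.7775 = -0.6181 → 0 (cannot be negative)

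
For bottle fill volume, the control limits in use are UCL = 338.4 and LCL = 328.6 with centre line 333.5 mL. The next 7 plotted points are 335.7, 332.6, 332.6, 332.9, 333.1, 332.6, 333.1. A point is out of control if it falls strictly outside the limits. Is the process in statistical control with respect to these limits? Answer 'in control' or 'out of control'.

in control

All 7 points lie within [328.6, 338.4].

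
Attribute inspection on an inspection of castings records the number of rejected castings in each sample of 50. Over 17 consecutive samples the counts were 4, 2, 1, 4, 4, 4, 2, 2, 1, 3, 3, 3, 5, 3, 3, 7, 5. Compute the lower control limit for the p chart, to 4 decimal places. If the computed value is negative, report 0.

p̄ = Σdᵢ / (k·n) = 56 / (17 × 50) = 0.06588
LCL = p̄ − 3·√(p̄(1−p̄)/n) = 0.06588 − 3 × 0.03508 = -0.03937 → 0 (negative, so LCL = 0)

0.0000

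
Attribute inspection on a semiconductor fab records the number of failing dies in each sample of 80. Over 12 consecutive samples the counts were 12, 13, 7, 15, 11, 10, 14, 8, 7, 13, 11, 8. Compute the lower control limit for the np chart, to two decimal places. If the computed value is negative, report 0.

1.60

p̄ = Σdᵢ / (k·n) = 129 / (12 × 80) = 0.13437
LCL = np̄ − 3·√(np̄(1−p̄)) = 10.7500 − 3 × 3.0505 = 1.5985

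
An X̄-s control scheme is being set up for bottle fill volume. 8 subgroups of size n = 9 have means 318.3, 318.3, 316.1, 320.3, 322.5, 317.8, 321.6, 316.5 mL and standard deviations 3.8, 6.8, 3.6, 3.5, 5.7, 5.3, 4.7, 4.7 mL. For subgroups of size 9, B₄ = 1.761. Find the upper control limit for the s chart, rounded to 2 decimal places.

s̄ = (3.8 + 6.8 + 3.6 + 3.5 + 5.7 + 5.3 + 4.7 + 4.7) / 8 = 4.7625
UCL_s = B₄·s̄ = 1.761 × 4.7625 = 8.3868

8.39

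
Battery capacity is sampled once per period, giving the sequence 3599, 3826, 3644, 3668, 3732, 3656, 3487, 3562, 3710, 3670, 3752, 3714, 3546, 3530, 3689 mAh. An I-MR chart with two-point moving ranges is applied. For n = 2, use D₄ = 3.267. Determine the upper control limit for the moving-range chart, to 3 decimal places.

Moving ranges: 227, 182, 24, 64, 76, 169, 75, 148, 40, 82, 38, 168, 16, 159; M̄R̄ = 1468.0000 / 14 = 104.8571
UCL_MR = D₄·M̄R̄ = 3.267 × 104.8571 = 342.5683

342.568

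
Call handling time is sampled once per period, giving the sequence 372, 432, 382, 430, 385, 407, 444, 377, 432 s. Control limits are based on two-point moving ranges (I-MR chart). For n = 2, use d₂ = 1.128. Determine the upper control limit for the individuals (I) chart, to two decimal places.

534.44

X̄ = (372 + 432 + 382 + 430 + 385 + 407 + 444 + 377 + 432) / 9 = 406.7778
Moving ranges: 60, 50, 48, 45, 22, 37, 67, 55; M̄R̄ = 384.0000 / 8 = 48.0000
UCL = X̄ + 3·M̄R̄/d₂ = 406.7778 + 3 × 48.0000 / 1.128 = 534.4374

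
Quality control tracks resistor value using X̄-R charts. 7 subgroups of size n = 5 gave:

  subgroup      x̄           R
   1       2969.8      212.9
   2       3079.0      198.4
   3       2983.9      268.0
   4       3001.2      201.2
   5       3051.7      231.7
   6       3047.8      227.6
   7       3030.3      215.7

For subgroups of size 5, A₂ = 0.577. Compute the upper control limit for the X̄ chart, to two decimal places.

3151.60

X̄̄ = (2969.8 + 3079.0 + 2983.9 + 3001.2 + 3051.7 + 3047.8 + 3030.3) / 7 = 21163.7000 / 7 = 3023.3857
R̄ = (212.9 + 198.4 + 268.0 + 201.2 + 231.7 + 227.6 + 215.7) / 7 = 1555.5000 / 7 = 222.2143
UCL = X̄̄ + A₂·R̄ = 3023.3857 + 0.577 × 222.2143 = 3151.6034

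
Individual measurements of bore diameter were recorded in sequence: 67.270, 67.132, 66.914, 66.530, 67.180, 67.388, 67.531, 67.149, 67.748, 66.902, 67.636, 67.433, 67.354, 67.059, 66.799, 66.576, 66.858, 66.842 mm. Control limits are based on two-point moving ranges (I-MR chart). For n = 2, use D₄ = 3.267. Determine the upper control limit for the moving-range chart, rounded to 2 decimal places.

1.09

Moving ranges: 0.138, 0.218, 0.384, 0.650, 0.208, 0.143, 0.382, 0.599, 0.846, 0.734, 0.203, 0.079, 0.295, 0.260, 0.223, 0.282, 0.016; M̄R̄ = 5.6600 / 17 = 0.3329
UCL_MR = D₄·M̄R̄ = 3.267 × 0.3329 = 1.0877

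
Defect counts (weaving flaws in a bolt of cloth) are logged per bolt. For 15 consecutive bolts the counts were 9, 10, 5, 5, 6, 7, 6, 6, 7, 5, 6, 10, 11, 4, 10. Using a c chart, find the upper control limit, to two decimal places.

c̄ = (9 + 10 + 5 + 5 + 6 + 7 + 6 + 6 + 7 + 5 + 6 + 10 + 11 + 4 + 10) / 15 = 107 / 15 = 7.1333
UCL = c̄ + 3√c̄ = 7.1333 + 3 × √7.1333 = 7.1333 + 3 × 2.6708 = 15.1458

15.15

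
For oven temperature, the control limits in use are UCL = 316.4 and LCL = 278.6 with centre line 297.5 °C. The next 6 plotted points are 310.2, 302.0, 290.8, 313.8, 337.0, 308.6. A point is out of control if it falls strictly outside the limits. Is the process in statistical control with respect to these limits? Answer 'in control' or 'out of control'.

Compare each point to [278.6, 316.4]: sample 5 = 337.0 > UCL.

out of control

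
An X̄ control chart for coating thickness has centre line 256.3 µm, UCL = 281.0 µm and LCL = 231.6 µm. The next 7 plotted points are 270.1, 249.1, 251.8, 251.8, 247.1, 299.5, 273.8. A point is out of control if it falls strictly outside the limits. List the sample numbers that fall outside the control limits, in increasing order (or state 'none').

6

Compare each point to [231.6, 281.0]: sample 6 = 299.5 > UCL.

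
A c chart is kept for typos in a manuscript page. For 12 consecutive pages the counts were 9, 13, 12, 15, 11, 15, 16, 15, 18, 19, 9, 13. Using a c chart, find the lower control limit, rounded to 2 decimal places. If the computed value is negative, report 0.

2.63

c̄ = (9 + 13 + 12 + 15 + 11 + 15 + 16 + 15 + 18 + 19 + 9 + 13) / 12 = 165 / 12 = 13.7500
LCL = c̄ − 3√c̄ = 13.7500 − 3 × 3.7081 = 2.6257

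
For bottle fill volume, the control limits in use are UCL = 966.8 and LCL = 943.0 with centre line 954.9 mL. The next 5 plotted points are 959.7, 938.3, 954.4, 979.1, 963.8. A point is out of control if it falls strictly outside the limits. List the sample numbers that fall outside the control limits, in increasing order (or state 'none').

Compare each point to [943.0, 966.8]: sample 2 = 938.3 < LCL; sample 4 = 979.1 > UCL.

2, 4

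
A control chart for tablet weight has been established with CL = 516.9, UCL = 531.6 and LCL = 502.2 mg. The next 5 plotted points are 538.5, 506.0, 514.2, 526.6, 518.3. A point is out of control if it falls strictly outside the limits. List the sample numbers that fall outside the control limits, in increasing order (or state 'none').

1

Compare each point to [502.2, 531.6]: sample 1 = 538.5 > UCL.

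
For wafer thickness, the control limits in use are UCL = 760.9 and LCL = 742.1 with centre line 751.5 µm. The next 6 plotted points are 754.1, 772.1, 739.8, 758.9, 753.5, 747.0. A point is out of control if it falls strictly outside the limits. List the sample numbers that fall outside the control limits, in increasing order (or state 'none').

2, 3

Compare each point to [742.1, 760.9]: sample 2 = 772.1 > UCL; sample 3 = 739.8 < LCL.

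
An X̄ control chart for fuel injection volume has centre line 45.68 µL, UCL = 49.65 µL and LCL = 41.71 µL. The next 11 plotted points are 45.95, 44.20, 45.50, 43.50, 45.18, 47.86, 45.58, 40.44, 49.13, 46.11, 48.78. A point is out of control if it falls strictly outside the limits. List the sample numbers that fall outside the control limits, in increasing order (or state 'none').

Compare each point to [41.71, 49.65]: sample 8 = 40.44 < LCL.

8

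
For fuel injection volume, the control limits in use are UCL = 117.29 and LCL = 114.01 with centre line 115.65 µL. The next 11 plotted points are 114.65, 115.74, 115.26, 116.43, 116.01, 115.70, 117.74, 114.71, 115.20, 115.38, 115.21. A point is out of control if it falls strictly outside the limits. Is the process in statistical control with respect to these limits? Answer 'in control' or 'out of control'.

Compare each point to [114.01, 117.29]: sample 7 = 117.74 > UCL.

out of control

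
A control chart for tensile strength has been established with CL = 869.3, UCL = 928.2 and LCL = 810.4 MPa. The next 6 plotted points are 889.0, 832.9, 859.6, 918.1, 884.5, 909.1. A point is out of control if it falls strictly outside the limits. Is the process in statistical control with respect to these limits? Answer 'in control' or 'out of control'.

in control

All 6 points lie within [810.4, 928.2].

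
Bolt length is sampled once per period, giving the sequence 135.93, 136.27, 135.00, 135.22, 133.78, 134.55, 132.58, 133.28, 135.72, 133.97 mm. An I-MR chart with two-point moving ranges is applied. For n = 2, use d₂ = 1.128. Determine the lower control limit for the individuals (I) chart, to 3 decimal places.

131.409

X̄ = (135.93 + 136.27 + 135.00 + 135.22 + 133.78 + 134.55 + 132.58 + 133.28 + 135.72 + 133.97) / 10 = 134.6300
Moving ranges: 0.34, 1.27, 0.22, 1.44, 0.77, 1.97, 0.70, 2.44, 1.75; M̄R̄ = 10.9000 / 9 = 1.2111
LCL = X̄ − 3·M̄R̄/d₂ = 134.6300 − 3 × 1.2111 / 1.128 = 131.4090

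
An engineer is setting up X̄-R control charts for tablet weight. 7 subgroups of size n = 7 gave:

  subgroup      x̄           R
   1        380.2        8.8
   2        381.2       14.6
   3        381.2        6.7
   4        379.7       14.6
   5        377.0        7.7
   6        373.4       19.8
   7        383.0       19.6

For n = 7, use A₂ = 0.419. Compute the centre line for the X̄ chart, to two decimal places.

379.39

X̄̄ = (380.2 + 381.2 + 381.2 + 379.7 + 377.0 + 373.4 + 383.0) / 7 = 2655.7000 / 7 = 379.3857
CL = X̄̄ = 379.3857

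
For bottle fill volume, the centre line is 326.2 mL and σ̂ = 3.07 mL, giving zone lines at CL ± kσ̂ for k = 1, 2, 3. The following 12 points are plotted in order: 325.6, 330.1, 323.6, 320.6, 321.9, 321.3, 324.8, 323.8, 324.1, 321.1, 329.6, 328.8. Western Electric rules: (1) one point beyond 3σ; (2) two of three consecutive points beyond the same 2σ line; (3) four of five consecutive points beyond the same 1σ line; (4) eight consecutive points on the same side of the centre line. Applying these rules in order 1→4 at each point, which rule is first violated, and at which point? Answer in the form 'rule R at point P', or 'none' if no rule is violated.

Zone of each point (C = within 1σ̂, B = 1σ̂–2σ̂, A = 2σ̂–3σ̂, * = beyond 3σ̂; sign = side of CL): 1:-C, 2:+B, 3:-C, 4:-B, 5:-B, 6:-B, 7:-C, 8:-C, 9:-C, 10:-B, 11:+B, 12:+C
Rule 4 (eight consecutive points on the same side of the centre line) is satisfied at point 10.

rule 4 at point 10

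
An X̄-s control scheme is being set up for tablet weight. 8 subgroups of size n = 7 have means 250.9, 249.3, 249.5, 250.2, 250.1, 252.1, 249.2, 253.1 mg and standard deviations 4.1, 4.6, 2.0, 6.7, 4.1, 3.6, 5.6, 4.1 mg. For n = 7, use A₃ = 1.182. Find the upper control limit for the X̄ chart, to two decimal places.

X̄̄ = (250.9 + 249.3 + 249.5 + 250.2 + 250.1 + 252.1 + 249.2 + 253.1) / 8 = 250.5500
s̄ = (4.1 + 4.6 + 2.0 + 6.7 + 4.1 + 3.6 + 5.6 + 4.1) / 8 = 4.3500
UCL = X̄̄ + A₃·s̄ = 250.5500 + 1.182 × 4.3500 = 255.6917

255.69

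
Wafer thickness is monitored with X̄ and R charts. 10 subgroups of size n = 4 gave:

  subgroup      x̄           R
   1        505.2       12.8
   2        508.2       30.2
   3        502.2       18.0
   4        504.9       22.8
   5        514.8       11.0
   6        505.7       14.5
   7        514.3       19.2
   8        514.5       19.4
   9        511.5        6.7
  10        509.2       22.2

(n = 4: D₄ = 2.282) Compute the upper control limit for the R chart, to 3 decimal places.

R̄ = (12.8 + 30.2 + 18.0 + 22.8 + 11.0 + 14.5 + 19.2 + 19.4 + 6.7 + 22.2) / 10 = 176.8000 / 10 = 17.6800
UCL_R = D₄·R̄ = 2.282 × 17.6800 = 40.3458

40.346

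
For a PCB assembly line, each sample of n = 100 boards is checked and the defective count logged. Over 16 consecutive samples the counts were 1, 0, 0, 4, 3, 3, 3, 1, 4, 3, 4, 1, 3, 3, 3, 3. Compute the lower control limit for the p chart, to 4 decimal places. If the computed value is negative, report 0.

0.0000

p̄ = Σdᵢ / (k·n) = 39 / (16 × 100) = 0.02438
LCL = p̄ − 3·√(p̄(1−p̄)/n) = 0.02438 − 3 × 0.01542 = -0.02189 → 0 (negative, so LCL = 0)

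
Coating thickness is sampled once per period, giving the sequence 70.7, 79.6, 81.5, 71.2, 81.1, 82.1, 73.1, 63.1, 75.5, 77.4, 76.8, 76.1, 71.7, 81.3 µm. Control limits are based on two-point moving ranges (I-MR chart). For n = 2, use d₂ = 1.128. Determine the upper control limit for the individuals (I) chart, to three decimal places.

X̄ = (70.7 + 79.6 + 81.5 + 71.2 + 81.1 + 82.1 + 73.1 + 63.1 + 75.5 + 77.4 + 76.8 + 76.1 + 71.7 + 81.3) / 14 = 75.8000
Moving ranges: 8.9, 1.9, 10.3, 9.9, 1.0, 9.0, 10.0, 12.4, 1.9, 0.6, 0.7, 4.4, 9.6; M̄R̄ = 80.6000 / 13 = 6.2000
UCL = X̄ + 3·M̄R̄/d₂ = 75.8000 + 3 × 6.2000 / 1.128 = 92.2894

92.289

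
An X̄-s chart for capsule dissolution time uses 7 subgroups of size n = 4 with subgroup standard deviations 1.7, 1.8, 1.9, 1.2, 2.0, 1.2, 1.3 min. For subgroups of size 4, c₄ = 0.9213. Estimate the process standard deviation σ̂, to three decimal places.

1.721

s̄ = (1.7 + 1.8 + 1.9 + 1.2 + 2.0 + 1.2 + 1.3) / 7 = 1.5857
σ̂ = s̄ / c₄ = 1.5857 / 0.9213 = 1.7212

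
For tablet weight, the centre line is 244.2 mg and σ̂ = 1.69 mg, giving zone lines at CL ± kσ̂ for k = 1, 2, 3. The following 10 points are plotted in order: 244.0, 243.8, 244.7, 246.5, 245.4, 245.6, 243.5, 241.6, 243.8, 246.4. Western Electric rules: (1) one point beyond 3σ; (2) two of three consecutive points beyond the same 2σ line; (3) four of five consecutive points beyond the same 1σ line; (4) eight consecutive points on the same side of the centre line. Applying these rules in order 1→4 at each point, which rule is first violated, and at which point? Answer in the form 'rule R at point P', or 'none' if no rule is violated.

none

Zone of each point (C = within 1σ̂, B = 1σ̂–2σ̂, A = 2σ̂–3σ̂, * = beyond 3σ̂; sign = side of CL): 1:-C, 2:-C, 3:+C, 4:+B, 5:+C, 6:+C, 7:-C, 8:-B, 9:-C, 10:+B
No rule fires across all 10 points.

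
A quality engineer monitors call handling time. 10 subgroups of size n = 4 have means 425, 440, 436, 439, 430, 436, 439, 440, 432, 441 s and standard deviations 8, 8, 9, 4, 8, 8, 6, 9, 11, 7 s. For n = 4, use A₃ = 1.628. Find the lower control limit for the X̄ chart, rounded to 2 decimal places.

423.10

X̄̄ = (425 + 440 + 436 + 439 + 430 + 436 + 439 + 440 + 432 + 441) / 10 = 435.8000
s̄ = (8 + 8 + 9 + 4 + 8 + 8 + 6 + 9 + 11 + 7) / 10 = 7.8000
LCL = X̄̄ − A₃·s̄ = 435.8000 − 1.628 × 7.8000 = 423.1016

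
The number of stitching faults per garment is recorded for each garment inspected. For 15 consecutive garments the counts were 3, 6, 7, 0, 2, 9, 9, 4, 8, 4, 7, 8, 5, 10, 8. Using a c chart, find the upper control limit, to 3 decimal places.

13.348

c̄ = (3 + 6 + 7 + 0 + 2 + 9 + 9 + 4 + 8 + 4 + 7 + 8 + 5 + 10 + 8) / 15 = 90 / 15 = 6.0000
UCL = c̄ + 3√c̄ = 6.0000 + 3 × √6.0000 = 6.0000 + 3 × 2.4495 = 13.3485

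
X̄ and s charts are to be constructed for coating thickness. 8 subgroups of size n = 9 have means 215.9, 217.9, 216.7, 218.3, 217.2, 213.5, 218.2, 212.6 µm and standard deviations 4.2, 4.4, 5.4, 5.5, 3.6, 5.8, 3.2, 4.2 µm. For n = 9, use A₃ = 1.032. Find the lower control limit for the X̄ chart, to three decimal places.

X̄̄ = (215.9 + 217.9 + 216.7 + 218.3 + 217.2 + 213.5 + 218.2 + 212.6) / 8 = 216.2875
s̄ = (4.2 + 4.4 + 5.4 + 5.5 + 3.6 + 5.8 + 3.2 + 4.2) / 8 = 4.5375
LCL = X̄̄ − A₃·s̄ = 216.2875 − 1.032 × 4.5375 = 211.6048

211.605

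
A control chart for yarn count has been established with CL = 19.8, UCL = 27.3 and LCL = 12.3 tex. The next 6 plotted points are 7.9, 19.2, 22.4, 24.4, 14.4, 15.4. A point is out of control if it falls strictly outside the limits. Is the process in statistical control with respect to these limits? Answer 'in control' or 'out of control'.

Compare each point to [12.3, 27.3]: sample 1 = 7.9 < LCL.

out of control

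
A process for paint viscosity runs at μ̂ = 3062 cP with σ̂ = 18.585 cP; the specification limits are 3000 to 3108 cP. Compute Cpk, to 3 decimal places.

Cpu = (USL − μ̂) / (3σ̂) = (3108 − 3062) / (3 × 18.585) = 0.8250; Cpl = (μ̂ − LSL) / (3σ̂) = (3062 − 3000) / (3 × 18.585) = 1.1120; Cpk = min(Cpu, Cpl) = 0.8250

0.825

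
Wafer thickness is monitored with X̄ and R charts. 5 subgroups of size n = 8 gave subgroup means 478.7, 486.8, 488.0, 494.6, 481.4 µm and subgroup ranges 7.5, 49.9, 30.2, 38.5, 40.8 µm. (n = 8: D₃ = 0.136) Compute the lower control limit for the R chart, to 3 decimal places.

4.540

R̄ = (7.5 + 49.9 + 30.2 + 38.5 + 40.8) / 5 = 166.9000 / 5 = 33.3800
LCL_R = D₃·R̄ = 0.136 × 33.3800 = 4.5397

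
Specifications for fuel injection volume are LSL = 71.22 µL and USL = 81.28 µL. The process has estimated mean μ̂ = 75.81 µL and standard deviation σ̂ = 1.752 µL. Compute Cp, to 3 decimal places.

Cp = (USL − LSL) / (6σ̂) = (81.28 − 71.22) / (6 × 1.752) = 10.0600 / 10.5120 = 0.9570

0.957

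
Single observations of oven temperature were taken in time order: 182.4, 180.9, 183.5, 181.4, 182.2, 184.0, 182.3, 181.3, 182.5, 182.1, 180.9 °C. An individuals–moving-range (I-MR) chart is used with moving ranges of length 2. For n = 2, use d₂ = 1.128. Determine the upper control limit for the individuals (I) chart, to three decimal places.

185.940

X̄ = (182.4 + 180.9 + 183.5 + 181.4 + 182.2 + 184.0 + 182.3 + 181.3 + 182.5 + 182.1 + 180.9) / 11 = 182.1364
Moving ranges: 1.5, 2.6, 2.1, 0.8, 1.8, 1.7, 1.0, 1.2, 0.4, 1.2; M̄R̄ = 14.3000 / 10 = 1.4300
UCL = X̄ + 3·M̄R̄/d₂ = 182.1364 + 3 × 1.4300 / 1.128 = 185.9396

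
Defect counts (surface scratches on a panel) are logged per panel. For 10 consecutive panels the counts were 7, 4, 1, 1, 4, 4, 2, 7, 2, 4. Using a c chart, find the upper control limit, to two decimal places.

9.29

c̄ = (7 + 4 + 1 + 1 + 4 + 4 + 2 + 7 + 2 + 4) / 10 = 36 / 10 = 3.6000
UCL = c̄ + 3√c̄ = 3.6000 + 3 × √3.6000 = 3.6000 + 3 × 1.8974 = 9.2921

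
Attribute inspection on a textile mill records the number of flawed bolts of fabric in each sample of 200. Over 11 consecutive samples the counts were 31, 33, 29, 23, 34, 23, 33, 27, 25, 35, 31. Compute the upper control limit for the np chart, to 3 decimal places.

p̄ = Σdᵢ / (k·n) = 324 / (11 × 200) = 0.14727
UCL = np̄ + 3·√(np̄(1−p̄)) = 29.4545 + 3 × √(29.4545×0.85273) = 29.4545 + 3 × 5.0117 = 44.4895

44.490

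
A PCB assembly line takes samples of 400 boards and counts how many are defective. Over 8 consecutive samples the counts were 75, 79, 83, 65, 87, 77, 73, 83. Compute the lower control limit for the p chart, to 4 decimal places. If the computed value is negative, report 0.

0.1350

p̄ = Σdᵢ / (k·n) = 622 / (8 × 400) = 0.19437
LCL = p̄ − 3·√(p̄(1−p̄)/n) = 0.19437 − 3 × 0.01979 = 0.13502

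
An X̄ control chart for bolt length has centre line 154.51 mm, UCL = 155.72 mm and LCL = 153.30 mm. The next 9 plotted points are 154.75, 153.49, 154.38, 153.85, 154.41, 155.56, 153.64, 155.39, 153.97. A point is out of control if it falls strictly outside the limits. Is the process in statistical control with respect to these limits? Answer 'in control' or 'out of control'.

All 9 points lie within [153.30, 155.72].

in control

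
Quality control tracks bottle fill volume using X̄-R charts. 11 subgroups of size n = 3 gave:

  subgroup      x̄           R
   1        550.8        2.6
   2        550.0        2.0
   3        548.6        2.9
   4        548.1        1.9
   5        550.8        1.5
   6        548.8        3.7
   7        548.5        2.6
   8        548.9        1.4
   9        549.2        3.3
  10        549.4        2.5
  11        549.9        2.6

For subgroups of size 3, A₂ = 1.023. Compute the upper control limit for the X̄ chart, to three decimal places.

551.875

X̄̄ = (550.8 + 550.0 + 548.6 + 548.1 + 550.8 + 548.8 + 548.5 + 548.9 + 549.2 + 549.4 + 549.9) / 11 = 6043.0000 / 11 = 549.3636
R̄ = (2.6 + 2.0 + 2.9 + 1.9 + 1.5 + 3.7 + 2.6 + 1.4 + 3.3 + 2.5 + 2.6) / 11 = 27.0000 / 11 = 2.4545
UCL = X̄̄ + A₂·R̄ = 549.3636 + 1.023 × 2.4545 = 551.8746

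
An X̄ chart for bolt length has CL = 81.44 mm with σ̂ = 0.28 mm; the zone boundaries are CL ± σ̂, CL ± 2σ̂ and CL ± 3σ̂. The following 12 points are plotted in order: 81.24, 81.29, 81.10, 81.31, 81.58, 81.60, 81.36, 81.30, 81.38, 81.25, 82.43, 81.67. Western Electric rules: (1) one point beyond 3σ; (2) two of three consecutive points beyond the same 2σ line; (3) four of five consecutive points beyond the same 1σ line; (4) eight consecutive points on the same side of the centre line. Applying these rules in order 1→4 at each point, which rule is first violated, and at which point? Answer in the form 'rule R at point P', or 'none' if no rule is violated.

Zone of each point (C = within 1σ̂, B = 1σ̂–2σ̂, A = 2σ̂–3σ̂, * = beyond 3σ̂; sign = side of CL): 1:-C, 2:-C, 3:-B, 4:-C, 5:+C, 6:+C, 7:-C, 8:-C, 9:-C, 10:-C, 11:+*, 12:+C
Rule 1 (one point beyond the 3σ limits) is satisfied at point 11.

rule 1 at point 11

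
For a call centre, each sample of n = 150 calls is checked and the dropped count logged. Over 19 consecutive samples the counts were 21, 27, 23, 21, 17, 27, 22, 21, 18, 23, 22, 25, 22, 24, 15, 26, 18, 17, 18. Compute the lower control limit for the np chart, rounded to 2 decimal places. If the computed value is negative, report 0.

8.57

p̄ = Σdᵢ / (k·n) = 407 / (19 × 150) = 0.14281
LCL = np̄ − 3·√(np̄(1−p̄)) = 21.4211 − 3 × 4.2851 = 8.5658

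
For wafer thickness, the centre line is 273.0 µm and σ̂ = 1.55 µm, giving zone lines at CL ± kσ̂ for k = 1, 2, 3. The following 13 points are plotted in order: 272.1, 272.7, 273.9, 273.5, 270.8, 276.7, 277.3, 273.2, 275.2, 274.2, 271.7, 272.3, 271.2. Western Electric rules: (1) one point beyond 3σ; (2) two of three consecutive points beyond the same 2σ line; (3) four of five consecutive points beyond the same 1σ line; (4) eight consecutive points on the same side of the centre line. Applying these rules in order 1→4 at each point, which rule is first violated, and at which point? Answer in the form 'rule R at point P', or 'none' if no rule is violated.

rule 2 at point 7

Zone of each point (C = within 1σ̂, B = 1σ̂–2σ̂, A = 2σ̂–3σ̂, * = beyond 3σ̂; sign = side of CL): 1:-C, 2:-C, 3:+C, 4:+C, 5:-B, 6:+A, 7:+A, 8:+C, 9:+B, 10:+C, 11:-C, 12:-C, 13:-B
Rule 2 (two of three consecutive points beyond the same 2σ limit) is satisfied at point 7.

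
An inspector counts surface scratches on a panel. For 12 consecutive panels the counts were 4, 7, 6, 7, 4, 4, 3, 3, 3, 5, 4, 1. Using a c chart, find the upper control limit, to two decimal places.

c̄ = (4 + 7 + 6 + 7 + 4 + 4 + 3 + 3 + 3 + 5 + 4 + 1) / 12 = 51 / 12 = 4.2500
UCL = c̄ + 3√c̄ = 4.2500 + 3 × √4.2500 = 4.2500 + 3 × 2.0616 = 10.4347

10.43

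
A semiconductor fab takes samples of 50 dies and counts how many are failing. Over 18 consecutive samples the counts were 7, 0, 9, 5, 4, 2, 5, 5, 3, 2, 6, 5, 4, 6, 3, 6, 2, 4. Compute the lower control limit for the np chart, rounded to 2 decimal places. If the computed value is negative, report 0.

0.00

p̄ = Σdᵢ / (k·n) = 78 / (18 × 50) = 0.08667
LCL = np̄ − 3·√(np̄(1−p̄)) = 4.3333 − 3 × 1.9894 = -1.6349 → 0 (negative, so LCL = 0)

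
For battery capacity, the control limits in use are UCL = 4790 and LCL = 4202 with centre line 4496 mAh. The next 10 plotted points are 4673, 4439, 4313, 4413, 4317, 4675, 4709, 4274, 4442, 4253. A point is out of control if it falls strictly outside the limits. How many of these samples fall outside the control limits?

0

All 10 points lie within [4202, 4790].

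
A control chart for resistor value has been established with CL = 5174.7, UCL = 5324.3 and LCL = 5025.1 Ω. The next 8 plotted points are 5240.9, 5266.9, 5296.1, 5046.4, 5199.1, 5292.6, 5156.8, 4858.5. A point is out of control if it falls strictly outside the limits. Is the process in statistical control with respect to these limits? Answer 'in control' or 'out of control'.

out of control

Compare each point to [5025.1, 5324.3]: sample 8 = 4858.5 < LCL.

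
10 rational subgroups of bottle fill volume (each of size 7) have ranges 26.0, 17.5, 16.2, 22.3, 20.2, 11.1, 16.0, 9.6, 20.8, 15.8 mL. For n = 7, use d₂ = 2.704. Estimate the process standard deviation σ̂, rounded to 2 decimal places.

R̄ = (26.0 + 17.5 + 16.2 + 22.3 + 20.2 + 11.1 + 16.0 + 9.6 + 20.8 + 15.8) / 10 = 17.5500
σ̂ = R̄ / d₂ = 17.5500 / 2.704 = 6.4904

6.49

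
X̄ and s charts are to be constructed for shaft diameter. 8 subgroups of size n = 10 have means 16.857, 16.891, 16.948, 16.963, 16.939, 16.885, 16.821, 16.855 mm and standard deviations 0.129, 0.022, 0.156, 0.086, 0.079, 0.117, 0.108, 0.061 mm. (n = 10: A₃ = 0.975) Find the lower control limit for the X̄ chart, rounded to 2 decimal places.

16.80

X̄̄ = (16.857 + 16.891 + 16.948 + 16.963 + 16.939 + 16.885 + 16.821 + 16.855) / 8 = 16.8949
s̄ = (0.129 + 0.022 + 0.156 + 0.086 + 0.079 + 0.117 + 0.108 + 0.061) / 8 = 0.0948
LCL = X̄̄ − A₃·s̄ = 16.8949 − 0.975 × 0.0948 = 16.8025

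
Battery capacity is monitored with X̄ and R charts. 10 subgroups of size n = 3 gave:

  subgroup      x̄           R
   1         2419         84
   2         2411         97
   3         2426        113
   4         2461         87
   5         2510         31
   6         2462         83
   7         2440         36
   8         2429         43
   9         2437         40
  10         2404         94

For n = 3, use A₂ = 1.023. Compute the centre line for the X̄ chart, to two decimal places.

2439.90

X̄̄ = (2419 + 2411 + 2426 + 2461 + 2510 + 2462 + 2440 + 2429 + 2437 + 2404) / 10 = 24399.0000 / 10 = 2439.9000
CL = X̄̄ = 2439.9000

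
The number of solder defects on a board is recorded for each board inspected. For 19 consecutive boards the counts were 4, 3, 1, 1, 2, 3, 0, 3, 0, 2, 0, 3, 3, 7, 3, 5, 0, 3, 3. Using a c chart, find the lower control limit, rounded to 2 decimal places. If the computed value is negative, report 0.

c̄ = (4 + 3 + 1 + 1 + 2 + 3 + 0 + 3 + 0 + 2 + 0 + 3 + 3 + 7 + 3 + 5 + 0 + 3 + 3) / 19 = 46 / 19 = 2.4211
LCL = c̄ − 3√c̄ = 2.4211 − 3 × 1.5560 = -2.2469 → 0 (cannot be negative)

0.00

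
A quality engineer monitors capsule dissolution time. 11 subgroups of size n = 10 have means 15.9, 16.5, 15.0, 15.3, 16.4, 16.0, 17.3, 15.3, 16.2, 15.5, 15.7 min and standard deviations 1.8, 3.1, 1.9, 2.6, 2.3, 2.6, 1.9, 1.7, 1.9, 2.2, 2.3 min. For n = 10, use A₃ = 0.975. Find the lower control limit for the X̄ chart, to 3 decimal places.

13.764

X̄̄ = (15.9 + 16.5 + 15.0 + 15.3 + 16.4 + 16.0 + 17.3 + 15.3 + 16.2 + 15.5 + 15.7) / 11 = 15.9182
s̄ = (1.8 + 3.1 + 1.9 + 2.6 + 2.3 + 2.6 + 1.9 + 1.7 + 1.9 + 2.2 + 2.3) / 11 = 2.2091
LCL = X̄̄ − A₃·s̄ = 15.9182 − 0.975 × 2.2091 = 13.7643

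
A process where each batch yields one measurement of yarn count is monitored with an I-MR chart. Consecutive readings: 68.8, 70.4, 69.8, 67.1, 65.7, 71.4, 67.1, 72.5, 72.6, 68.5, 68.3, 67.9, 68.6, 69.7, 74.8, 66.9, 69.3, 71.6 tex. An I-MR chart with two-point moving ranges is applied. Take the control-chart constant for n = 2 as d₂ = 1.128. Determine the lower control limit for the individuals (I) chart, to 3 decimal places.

62.304

X̄ = (68.8 + 70.4 + 69.8 + 67.1 + 65.7 + 71.4 + 67.1 + 72.5 + 72.6 + 68.5 + 68.3 + 67.9 + 68.6 + 69.7 + 74.8 + 66.9 + 69.3 + 71.6) / 18 = 69.5000
Moving ranges: 1.6, 0.6, 2.7, 1.4, 5.7, 4.3, 5.4, 0.1, 4.1, 0.2, 0.4, 0.7, 1.1, 5.1, 7.9, 2.4, 2.3; M̄R̄ = 46.0000 / 17 = 2.7059
LCL = X̄ − 3·M̄R̄/d₂ = 69.5000 − 3 × 2.7059 / 1.128 = 62.3035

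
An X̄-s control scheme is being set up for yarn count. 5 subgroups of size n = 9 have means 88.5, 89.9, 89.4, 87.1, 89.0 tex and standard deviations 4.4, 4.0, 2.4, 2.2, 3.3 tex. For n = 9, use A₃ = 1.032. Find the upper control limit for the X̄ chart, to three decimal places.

92.144

X̄̄ = (88.5 + 89.9 + 89.4 + 87.1 + 89.0) / 5 = 88.7800
s̄ = (4.4 + 4.0 + 2.4 + 2.2 + 3.3) / 5 = 3.2600
UCL = X̄̄ + A₃·s̄ = 88.7800 + 1.032 × 3.2600 = 92.1443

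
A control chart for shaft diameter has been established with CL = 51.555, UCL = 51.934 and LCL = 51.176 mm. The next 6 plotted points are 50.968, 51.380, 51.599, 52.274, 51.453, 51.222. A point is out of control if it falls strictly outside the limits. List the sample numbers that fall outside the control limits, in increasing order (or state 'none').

1, 4

Compare each point to [51.176, 51.934]: sample 1 = 50.968 < LCL; sample 4 = 52.274 > UCL.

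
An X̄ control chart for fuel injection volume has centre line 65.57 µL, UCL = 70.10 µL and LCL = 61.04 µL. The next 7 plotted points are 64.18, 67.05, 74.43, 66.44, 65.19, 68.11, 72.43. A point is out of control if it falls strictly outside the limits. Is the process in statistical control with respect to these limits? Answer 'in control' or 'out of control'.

out of control

Compare each point to [61.04, 70.10]: sample 3 = 74.43 > UCL; sample 7 = 72.43 > UCL.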